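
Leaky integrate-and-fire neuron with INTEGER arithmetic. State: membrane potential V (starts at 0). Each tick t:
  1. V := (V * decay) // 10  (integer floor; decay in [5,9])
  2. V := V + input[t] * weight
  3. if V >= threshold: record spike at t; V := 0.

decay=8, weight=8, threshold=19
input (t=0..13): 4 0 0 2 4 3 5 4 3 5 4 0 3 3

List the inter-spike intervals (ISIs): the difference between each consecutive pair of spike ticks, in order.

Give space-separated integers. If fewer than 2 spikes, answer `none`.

t=0: input=4 -> V=0 FIRE
t=1: input=0 -> V=0
t=2: input=0 -> V=0
t=3: input=2 -> V=16
t=4: input=4 -> V=0 FIRE
t=5: input=3 -> V=0 FIRE
t=6: input=5 -> V=0 FIRE
t=7: input=4 -> V=0 FIRE
t=8: input=3 -> V=0 FIRE
t=9: input=5 -> V=0 FIRE
t=10: input=4 -> V=0 FIRE
t=11: input=0 -> V=0
t=12: input=3 -> V=0 FIRE
t=13: input=3 -> V=0 FIRE

Answer: 4 1 1 1 1 1 1 2 1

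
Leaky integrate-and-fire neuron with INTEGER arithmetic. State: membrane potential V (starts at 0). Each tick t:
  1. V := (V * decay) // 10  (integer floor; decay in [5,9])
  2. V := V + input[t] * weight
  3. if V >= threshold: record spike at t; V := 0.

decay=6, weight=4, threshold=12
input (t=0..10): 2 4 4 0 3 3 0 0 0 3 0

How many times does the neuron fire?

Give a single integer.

Answer: 5

Derivation:
t=0: input=2 -> V=8
t=1: input=4 -> V=0 FIRE
t=2: input=4 -> V=0 FIRE
t=3: input=0 -> V=0
t=4: input=3 -> V=0 FIRE
t=5: input=3 -> V=0 FIRE
t=6: input=0 -> V=0
t=7: input=0 -> V=0
t=8: input=0 -> V=0
t=9: input=3 -> V=0 FIRE
t=10: input=0 -> V=0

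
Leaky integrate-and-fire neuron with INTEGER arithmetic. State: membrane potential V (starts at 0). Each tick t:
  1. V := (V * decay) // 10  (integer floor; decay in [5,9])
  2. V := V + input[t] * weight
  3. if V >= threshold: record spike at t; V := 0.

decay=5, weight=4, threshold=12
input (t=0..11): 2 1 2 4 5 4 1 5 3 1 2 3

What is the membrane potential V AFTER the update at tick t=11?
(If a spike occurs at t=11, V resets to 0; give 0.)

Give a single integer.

t=0: input=2 -> V=8
t=1: input=1 -> V=8
t=2: input=2 -> V=0 FIRE
t=3: input=4 -> V=0 FIRE
t=4: input=5 -> V=0 FIRE
t=5: input=4 -> V=0 FIRE
t=6: input=1 -> V=4
t=7: input=5 -> V=0 FIRE
t=8: input=3 -> V=0 FIRE
t=9: input=1 -> V=4
t=10: input=2 -> V=10
t=11: input=3 -> V=0 FIRE

Answer: 0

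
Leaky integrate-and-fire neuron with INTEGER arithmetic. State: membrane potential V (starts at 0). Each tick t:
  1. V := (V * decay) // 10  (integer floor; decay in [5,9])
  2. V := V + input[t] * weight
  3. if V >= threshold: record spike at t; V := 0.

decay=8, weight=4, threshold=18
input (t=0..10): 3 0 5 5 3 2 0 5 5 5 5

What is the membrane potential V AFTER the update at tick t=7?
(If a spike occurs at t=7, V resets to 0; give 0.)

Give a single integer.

Answer: 0

Derivation:
t=0: input=3 -> V=12
t=1: input=0 -> V=9
t=2: input=5 -> V=0 FIRE
t=3: input=5 -> V=0 FIRE
t=4: input=3 -> V=12
t=5: input=2 -> V=17
t=6: input=0 -> V=13
t=7: input=5 -> V=0 FIRE
t=8: input=5 -> V=0 FIRE
t=9: input=5 -> V=0 FIRE
t=10: input=5 -> V=0 FIRE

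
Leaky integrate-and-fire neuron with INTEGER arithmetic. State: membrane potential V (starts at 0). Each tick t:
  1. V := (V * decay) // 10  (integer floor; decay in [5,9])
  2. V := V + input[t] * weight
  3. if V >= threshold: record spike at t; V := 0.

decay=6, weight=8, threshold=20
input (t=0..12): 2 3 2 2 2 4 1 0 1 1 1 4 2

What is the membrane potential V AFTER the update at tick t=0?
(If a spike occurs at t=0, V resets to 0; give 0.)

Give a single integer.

t=0: input=2 -> V=16
t=1: input=3 -> V=0 FIRE
t=2: input=2 -> V=16
t=3: input=2 -> V=0 FIRE
t=4: input=2 -> V=16
t=5: input=4 -> V=0 FIRE
t=6: input=1 -> V=8
t=7: input=0 -> V=4
t=8: input=1 -> V=10
t=9: input=1 -> V=14
t=10: input=1 -> V=16
t=11: input=4 -> V=0 FIRE
t=12: input=2 -> V=16

Answer: 16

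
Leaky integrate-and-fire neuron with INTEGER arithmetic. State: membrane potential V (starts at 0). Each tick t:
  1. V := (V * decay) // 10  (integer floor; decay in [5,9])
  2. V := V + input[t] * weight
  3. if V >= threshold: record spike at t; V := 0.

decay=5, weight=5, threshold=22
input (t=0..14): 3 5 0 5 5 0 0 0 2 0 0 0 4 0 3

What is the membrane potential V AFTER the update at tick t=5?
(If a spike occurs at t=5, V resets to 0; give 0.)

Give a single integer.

t=0: input=3 -> V=15
t=1: input=5 -> V=0 FIRE
t=2: input=0 -> V=0
t=3: input=5 -> V=0 FIRE
t=4: input=5 -> V=0 FIRE
t=5: input=0 -> V=0
t=6: input=0 -> V=0
t=7: input=0 -> V=0
t=8: input=2 -> V=10
t=9: input=0 -> V=5
t=10: input=0 -> V=2
t=11: input=0 -> V=1
t=12: input=4 -> V=20
t=13: input=0 -> V=10
t=14: input=3 -> V=20

Answer: 0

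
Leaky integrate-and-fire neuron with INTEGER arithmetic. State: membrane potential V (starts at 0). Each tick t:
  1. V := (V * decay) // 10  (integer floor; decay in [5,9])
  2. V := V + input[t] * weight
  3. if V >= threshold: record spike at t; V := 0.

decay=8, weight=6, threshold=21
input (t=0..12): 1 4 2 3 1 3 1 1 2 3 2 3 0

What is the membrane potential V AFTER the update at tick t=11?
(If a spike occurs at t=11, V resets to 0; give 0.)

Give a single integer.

t=0: input=1 -> V=6
t=1: input=4 -> V=0 FIRE
t=2: input=2 -> V=12
t=3: input=3 -> V=0 FIRE
t=4: input=1 -> V=6
t=5: input=3 -> V=0 FIRE
t=6: input=1 -> V=6
t=7: input=1 -> V=10
t=8: input=2 -> V=20
t=9: input=3 -> V=0 FIRE
t=10: input=2 -> V=12
t=11: input=3 -> V=0 FIRE
t=12: input=0 -> V=0

Answer: 0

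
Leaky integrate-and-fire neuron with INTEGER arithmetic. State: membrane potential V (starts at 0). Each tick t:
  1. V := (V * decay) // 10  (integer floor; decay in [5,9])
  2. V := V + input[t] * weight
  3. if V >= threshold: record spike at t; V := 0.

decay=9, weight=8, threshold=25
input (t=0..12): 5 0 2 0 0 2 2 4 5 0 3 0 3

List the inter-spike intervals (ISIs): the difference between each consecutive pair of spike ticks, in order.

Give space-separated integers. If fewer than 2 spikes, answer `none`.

Answer: 5 2 1 4

Derivation:
t=0: input=5 -> V=0 FIRE
t=1: input=0 -> V=0
t=2: input=2 -> V=16
t=3: input=0 -> V=14
t=4: input=0 -> V=12
t=5: input=2 -> V=0 FIRE
t=6: input=2 -> V=16
t=7: input=4 -> V=0 FIRE
t=8: input=5 -> V=0 FIRE
t=9: input=0 -> V=0
t=10: input=3 -> V=24
t=11: input=0 -> V=21
t=12: input=3 -> V=0 FIRE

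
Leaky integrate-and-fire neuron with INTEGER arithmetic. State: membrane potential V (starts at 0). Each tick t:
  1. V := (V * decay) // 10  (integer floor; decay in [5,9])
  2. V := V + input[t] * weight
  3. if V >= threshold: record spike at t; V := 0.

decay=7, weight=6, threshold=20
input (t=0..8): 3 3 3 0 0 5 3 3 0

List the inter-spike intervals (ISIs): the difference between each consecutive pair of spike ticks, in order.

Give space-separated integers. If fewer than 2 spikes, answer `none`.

Answer: 4 2

Derivation:
t=0: input=3 -> V=18
t=1: input=3 -> V=0 FIRE
t=2: input=3 -> V=18
t=3: input=0 -> V=12
t=4: input=0 -> V=8
t=5: input=5 -> V=0 FIRE
t=6: input=3 -> V=18
t=7: input=3 -> V=0 FIRE
t=8: input=0 -> V=0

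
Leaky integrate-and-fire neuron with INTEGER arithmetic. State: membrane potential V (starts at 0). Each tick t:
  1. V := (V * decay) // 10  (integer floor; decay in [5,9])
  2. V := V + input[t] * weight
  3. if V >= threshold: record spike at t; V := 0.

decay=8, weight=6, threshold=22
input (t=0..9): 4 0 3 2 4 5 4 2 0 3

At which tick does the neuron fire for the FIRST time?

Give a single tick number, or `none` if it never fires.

t=0: input=4 -> V=0 FIRE
t=1: input=0 -> V=0
t=2: input=3 -> V=18
t=3: input=2 -> V=0 FIRE
t=4: input=4 -> V=0 FIRE
t=5: input=5 -> V=0 FIRE
t=6: input=4 -> V=0 FIRE
t=7: input=2 -> V=12
t=8: input=0 -> V=9
t=9: input=3 -> V=0 FIRE

Answer: 0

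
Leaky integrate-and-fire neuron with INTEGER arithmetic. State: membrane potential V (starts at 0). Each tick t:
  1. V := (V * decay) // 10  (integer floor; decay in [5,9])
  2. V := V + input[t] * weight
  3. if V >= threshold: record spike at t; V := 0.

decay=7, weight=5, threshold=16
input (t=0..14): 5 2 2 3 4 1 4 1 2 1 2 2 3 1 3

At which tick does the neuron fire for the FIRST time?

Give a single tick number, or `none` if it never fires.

Answer: 0

Derivation:
t=0: input=5 -> V=0 FIRE
t=1: input=2 -> V=10
t=2: input=2 -> V=0 FIRE
t=3: input=3 -> V=15
t=4: input=4 -> V=0 FIRE
t=5: input=1 -> V=5
t=6: input=4 -> V=0 FIRE
t=7: input=1 -> V=5
t=8: input=2 -> V=13
t=9: input=1 -> V=14
t=10: input=2 -> V=0 FIRE
t=11: input=2 -> V=10
t=12: input=3 -> V=0 FIRE
t=13: input=1 -> V=5
t=14: input=3 -> V=0 FIRE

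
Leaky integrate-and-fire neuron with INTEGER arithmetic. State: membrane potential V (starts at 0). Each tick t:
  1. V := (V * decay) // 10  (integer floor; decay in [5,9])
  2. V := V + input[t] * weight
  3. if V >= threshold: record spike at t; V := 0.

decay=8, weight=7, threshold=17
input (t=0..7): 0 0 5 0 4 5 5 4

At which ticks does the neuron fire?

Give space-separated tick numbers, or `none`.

Answer: 2 4 5 6 7

Derivation:
t=0: input=0 -> V=0
t=1: input=0 -> V=0
t=2: input=5 -> V=0 FIRE
t=3: input=0 -> V=0
t=4: input=4 -> V=0 FIRE
t=5: input=5 -> V=0 FIRE
t=6: input=5 -> V=0 FIRE
t=7: input=4 -> V=0 FIRE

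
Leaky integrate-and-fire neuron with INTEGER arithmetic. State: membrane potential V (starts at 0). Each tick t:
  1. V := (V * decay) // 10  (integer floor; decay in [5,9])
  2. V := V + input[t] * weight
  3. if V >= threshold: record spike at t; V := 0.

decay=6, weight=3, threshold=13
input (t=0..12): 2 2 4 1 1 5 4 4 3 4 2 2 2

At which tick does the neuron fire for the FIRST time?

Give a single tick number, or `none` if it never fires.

t=0: input=2 -> V=6
t=1: input=2 -> V=9
t=2: input=4 -> V=0 FIRE
t=3: input=1 -> V=3
t=4: input=1 -> V=4
t=5: input=5 -> V=0 FIRE
t=6: input=4 -> V=12
t=7: input=4 -> V=0 FIRE
t=8: input=3 -> V=9
t=9: input=4 -> V=0 FIRE
t=10: input=2 -> V=6
t=11: input=2 -> V=9
t=12: input=2 -> V=11

Answer: 2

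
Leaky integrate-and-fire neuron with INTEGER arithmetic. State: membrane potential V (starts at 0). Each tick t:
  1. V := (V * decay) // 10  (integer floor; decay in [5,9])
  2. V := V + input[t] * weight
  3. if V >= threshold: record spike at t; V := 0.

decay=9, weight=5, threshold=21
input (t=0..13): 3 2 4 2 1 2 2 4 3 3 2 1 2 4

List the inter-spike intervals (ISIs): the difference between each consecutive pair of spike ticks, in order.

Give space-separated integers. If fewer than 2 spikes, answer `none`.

t=0: input=3 -> V=15
t=1: input=2 -> V=0 FIRE
t=2: input=4 -> V=20
t=3: input=2 -> V=0 FIRE
t=4: input=1 -> V=5
t=5: input=2 -> V=14
t=6: input=2 -> V=0 FIRE
t=7: input=4 -> V=20
t=8: input=3 -> V=0 FIRE
t=9: input=3 -> V=15
t=10: input=2 -> V=0 FIRE
t=11: input=1 -> V=5
t=12: input=2 -> V=14
t=13: input=4 -> V=0 FIRE

Answer: 2 3 2 2 3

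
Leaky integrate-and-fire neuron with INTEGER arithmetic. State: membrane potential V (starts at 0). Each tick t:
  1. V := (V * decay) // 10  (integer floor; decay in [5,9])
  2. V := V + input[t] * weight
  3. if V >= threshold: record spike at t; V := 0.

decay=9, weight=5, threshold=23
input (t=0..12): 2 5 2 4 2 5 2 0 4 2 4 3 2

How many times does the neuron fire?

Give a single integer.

Answer: 6

Derivation:
t=0: input=2 -> V=10
t=1: input=5 -> V=0 FIRE
t=2: input=2 -> V=10
t=3: input=4 -> V=0 FIRE
t=4: input=2 -> V=10
t=5: input=5 -> V=0 FIRE
t=6: input=2 -> V=10
t=7: input=0 -> V=9
t=8: input=4 -> V=0 FIRE
t=9: input=2 -> V=10
t=10: input=4 -> V=0 FIRE
t=11: input=3 -> V=15
t=12: input=2 -> V=0 FIRE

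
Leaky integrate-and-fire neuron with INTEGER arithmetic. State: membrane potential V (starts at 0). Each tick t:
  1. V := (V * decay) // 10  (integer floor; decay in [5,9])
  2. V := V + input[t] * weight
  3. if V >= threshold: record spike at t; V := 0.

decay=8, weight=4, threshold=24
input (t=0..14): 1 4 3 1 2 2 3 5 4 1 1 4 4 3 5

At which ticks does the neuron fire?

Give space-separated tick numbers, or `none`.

Answer: 2 6 8 12 14

Derivation:
t=0: input=1 -> V=4
t=1: input=4 -> V=19
t=2: input=3 -> V=0 FIRE
t=3: input=1 -> V=4
t=4: input=2 -> V=11
t=5: input=2 -> V=16
t=6: input=3 -> V=0 FIRE
t=7: input=5 -> V=20
t=8: input=4 -> V=0 FIRE
t=9: input=1 -> V=4
t=10: input=1 -> V=7
t=11: input=4 -> V=21
t=12: input=4 -> V=0 FIRE
t=13: input=3 -> V=12
t=14: input=5 -> V=0 FIRE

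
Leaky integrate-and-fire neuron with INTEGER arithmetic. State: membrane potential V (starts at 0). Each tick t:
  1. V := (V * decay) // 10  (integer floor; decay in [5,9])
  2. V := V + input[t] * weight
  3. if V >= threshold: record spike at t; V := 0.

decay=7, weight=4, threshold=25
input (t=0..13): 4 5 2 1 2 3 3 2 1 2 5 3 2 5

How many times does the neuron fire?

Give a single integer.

t=0: input=4 -> V=16
t=1: input=5 -> V=0 FIRE
t=2: input=2 -> V=8
t=3: input=1 -> V=9
t=4: input=2 -> V=14
t=5: input=3 -> V=21
t=6: input=3 -> V=0 FIRE
t=7: input=2 -> V=8
t=8: input=1 -> V=9
t=9: input=2 -> V=14
t=10: input=5 -> V=0 FIRE
t=11: input=3 -> V=12
t=12: input=2 -> V=16
t=13: input=5 -> V=0 FIRE

Answer: 4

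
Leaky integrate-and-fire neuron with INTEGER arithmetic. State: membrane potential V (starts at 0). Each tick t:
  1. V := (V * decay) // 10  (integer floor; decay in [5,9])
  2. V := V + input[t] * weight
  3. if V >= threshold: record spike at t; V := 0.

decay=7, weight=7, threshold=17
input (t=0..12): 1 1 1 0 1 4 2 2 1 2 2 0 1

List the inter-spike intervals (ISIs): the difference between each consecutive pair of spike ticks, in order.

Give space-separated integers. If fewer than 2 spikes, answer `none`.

Answer: 2 2

Derivation:
t=0: input=1 -> V=7
t=1: input=1 -> V=11
t=2: input=1 -> V=14
t=3: input=0 -> V=9
t=4: input=1 -> V=13
t=5: input=4 -> V=0 FIRE
t=6: input=2 -> V=14
t=7: input=2 -> V=0 FIRE
t=8: input=1 -> V=7
t=9: input=2 -> V=0 FIRE
t=10: input=2 -> V=14
t=11: input=0 -> V=9
t=12: input=1 -> V=13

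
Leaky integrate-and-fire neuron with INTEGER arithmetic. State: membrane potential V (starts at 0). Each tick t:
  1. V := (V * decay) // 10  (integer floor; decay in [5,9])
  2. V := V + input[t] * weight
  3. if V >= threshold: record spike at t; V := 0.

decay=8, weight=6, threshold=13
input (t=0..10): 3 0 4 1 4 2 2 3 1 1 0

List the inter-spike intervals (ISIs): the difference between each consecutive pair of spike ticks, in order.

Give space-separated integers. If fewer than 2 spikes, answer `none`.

Answer: 2 2 2 1

Derivation:
t=0: input=3 -> V=0 FIRE
t=1: input=0 -> V=0
t=2: input=4 -> V=0 FIRE
t=3: input=1 -> V=6
t=4: input=4 -> V=0 FIRE
t=5: input=2 -> V=12
t=6: input=2 -> V=0 FIRE
t=7: input=3 -> V=0 FIRE
t=8: input=1 -> V=6
t=9: input=1 -> V=10
t=10: input=0 -> V=8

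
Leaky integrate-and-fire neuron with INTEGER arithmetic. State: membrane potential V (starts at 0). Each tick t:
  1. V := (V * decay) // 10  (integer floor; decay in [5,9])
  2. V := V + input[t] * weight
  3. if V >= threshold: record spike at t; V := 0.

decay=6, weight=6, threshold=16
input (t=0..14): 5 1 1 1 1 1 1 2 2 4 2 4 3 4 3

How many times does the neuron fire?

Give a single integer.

Answer: 7

Derivation:
t=0: input=5 -> V=0 FIRE
t=1: input=1 -> V=6
t=2: input=1 -> V=9
t=3: input=1 -> V=11
t=4: input=1 -> V=12
t=5: input=1 -> V=13
t=6: input=1 -> V=13
t=7: input=2 -> V=0 FIRE
t=8: input=2 -> V=12
t=9: input=4 -> V=0 FIRE
t=10: input=2 -> V=12
t=11: input=4 -> V=0 FIRE
t=12: input=3 -> V=0 FIRE
t=13: input=4 -> V=0 FIRE
t=14: input=3 -> V=0 FIRE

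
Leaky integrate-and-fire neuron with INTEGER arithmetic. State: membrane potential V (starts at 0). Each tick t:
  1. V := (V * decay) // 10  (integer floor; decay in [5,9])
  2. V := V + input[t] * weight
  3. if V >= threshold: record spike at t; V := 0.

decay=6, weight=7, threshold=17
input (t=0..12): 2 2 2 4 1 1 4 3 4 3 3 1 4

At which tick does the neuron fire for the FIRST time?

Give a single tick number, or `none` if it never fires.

t=0: input=2 -> V=14
t=1: input=2 -> V=0 FIRE
t=2: input=2 -> V=14
t=3: input=4 -> V=0 FIRE
t=4: input=1 -> V=7
t=5: input=1 -> V=11
t=6: input=4 -> V=0 FIRE
t=7: input=3 -> V=0 FIRE
t=8: input=4 -> V=0 FIRE
t=9: input=3 -> V=0 FIRE
t=10: input=3 -> V=0 FIRE
t=11: input=1 -> V=7
t=12: input=4 -> V=0 FIRE

Answer: 1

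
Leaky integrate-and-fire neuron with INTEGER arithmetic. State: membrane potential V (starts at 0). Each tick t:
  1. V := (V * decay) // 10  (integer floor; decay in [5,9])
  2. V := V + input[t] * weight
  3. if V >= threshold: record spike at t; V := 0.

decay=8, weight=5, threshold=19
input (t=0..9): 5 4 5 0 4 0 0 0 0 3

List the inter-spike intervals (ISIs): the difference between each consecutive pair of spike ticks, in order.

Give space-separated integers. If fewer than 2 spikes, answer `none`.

Answer: 1 1 2

Derivation:
t=0: input=5 -> V=0 FIRE
t=1: input=4 -> V=0 FIRE
t=2: input=5 -> V=0 FIRE
t=3: input=0 -> V=0
t=4: input=4 -> V=0 FIRE
t=5: input=0 -> V=0
t=6: input=0 -> V=0
t=7: input=0 -> V=0
t=8: input=0 -> V=0
t=9: input=3 -> V=15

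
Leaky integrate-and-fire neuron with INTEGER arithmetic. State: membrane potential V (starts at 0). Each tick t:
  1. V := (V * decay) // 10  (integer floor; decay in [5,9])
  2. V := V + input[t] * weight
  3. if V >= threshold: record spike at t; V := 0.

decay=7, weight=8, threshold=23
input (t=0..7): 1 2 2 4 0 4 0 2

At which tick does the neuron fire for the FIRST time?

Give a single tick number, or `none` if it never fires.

t=0: input=1 -> V=8
t=1: input=2 -> V=21
t=2: input=2 -> V=0 FIRE
t=3: input=4 -> V=0 FIRE
t=4: input=0 -> V=0
t=5: input=4 -> V=0 FIRE
t=6: input=0 -> V=0
t=7: input=2 -> V=16

Answer: 2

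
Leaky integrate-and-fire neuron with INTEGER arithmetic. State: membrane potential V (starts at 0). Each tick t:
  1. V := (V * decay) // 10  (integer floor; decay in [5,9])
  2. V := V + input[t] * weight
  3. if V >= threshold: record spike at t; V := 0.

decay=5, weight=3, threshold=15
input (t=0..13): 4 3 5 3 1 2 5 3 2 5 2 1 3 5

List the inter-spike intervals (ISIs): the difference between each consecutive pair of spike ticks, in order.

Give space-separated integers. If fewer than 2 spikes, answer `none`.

Answer: 1 4 3 4

Derivation:
t=0: input=4 -> V=12
t=1: input=3 -> V=0 FIRE
t=2: input=5 -> V=0 FIRE
t=3: input=3 -> V=9
t=4: input=1 -> V=7
t=5: input=2 -> V=9
t=6: input=5 -> V=0 FIRE
t=7: input=3 -> V=9
t=8: input=2 -> V=10
t=9: input=5 -> V=0 FIRE
t=10: input=2 -> V=6
t=11: input=1 -> V=6
t=12: input=3 -> V=12
t=13: input=5 -> V=0 FIRE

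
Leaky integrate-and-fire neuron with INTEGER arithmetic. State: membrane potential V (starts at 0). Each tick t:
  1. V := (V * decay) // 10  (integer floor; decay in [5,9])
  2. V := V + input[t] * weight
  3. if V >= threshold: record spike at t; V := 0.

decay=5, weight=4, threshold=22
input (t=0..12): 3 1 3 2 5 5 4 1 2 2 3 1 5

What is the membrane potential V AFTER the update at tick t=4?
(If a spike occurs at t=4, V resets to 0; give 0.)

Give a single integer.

t=0: input=3 -> V=12
t=1: input=1 -> V=10
t=2: input=3 -> V=17
t=3: input=2 -> V=16
t=4: input=5 -> V=0 FIRE
t=5: input=5 -> V=20
t=6: input=4 -> V=0 FIRE
t=7: input=1 -> V=4
t=8: input=2 -> V=10
t=9: input=2 -> V=13
t=10: input=3 -> V=18
t=11: input=1 -> V=13
t=12: input=5 -> V=0 FIRE

Answer: 0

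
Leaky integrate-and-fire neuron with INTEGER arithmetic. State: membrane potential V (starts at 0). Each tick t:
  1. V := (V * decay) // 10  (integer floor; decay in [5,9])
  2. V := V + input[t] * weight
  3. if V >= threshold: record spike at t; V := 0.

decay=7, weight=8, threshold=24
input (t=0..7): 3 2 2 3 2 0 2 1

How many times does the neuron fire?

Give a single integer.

t=0: input=3 -> V=0 FIRE
t=1: input=2 -> V=16
t=2: input=2 -> V=0 FIRE
t=3: input=3 -> V=0 FIRE
t=4: input=2 -> V=16
t=5: input=0 -> V=11
t=6: input=2 -> V=23
t=7: input=1 -> V=0 FIRE

Answer: 4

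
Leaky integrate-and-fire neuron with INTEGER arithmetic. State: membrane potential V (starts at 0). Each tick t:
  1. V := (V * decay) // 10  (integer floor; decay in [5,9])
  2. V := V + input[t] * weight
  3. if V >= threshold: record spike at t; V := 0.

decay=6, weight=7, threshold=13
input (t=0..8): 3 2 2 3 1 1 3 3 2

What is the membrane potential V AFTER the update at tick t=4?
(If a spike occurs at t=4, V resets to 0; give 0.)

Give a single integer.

t=0: input=3 -> V=0 FIRE
t=1: input=2 -> V=0 FIRE
t=2: input=2 -> V=0 FIRE
t=3: input=3 -> V=0 FIRE
t=4: input=1 -> V=7
t=5: input=1 -> V=11
t=6: input=3 -> V=0 FIRE
t=7: input=3 -> V=0 FIRE
t=8: input=2 -> V=0 FIRE

Answer: 7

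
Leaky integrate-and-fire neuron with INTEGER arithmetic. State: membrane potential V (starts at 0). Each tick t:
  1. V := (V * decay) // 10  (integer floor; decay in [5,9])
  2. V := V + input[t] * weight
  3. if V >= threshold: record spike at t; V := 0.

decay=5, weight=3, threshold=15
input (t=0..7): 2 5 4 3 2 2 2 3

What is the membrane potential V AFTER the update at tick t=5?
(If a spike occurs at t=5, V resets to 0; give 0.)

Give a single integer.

t=0: input=2 -> V=6
t=1: input=5 -> V=0 FIRE
t=2: input=4 -> V=12
t=3: input=3 -> V=0 FIRE
t=4: input=2 -> V=6
t=5: input=2 -> V=9
t=6: input=2 -> V=10
t=7: input=3 -> V=14

Answer: 9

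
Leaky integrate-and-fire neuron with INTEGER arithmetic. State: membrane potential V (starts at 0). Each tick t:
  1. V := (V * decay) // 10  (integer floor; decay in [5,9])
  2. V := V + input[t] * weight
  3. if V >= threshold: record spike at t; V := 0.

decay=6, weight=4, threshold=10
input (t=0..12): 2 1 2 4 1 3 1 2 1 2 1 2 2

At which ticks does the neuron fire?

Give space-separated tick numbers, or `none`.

Answer: 2 3 5 7 9 11

Derivation:
t=0: input=2 -> V=8
t=1: input=1 -> V=8
t=2: input=2 -> V=0 FIRE
t=3: input=4 -> V=0 FIRE
t=4: input=1 -> V=4
t=5: input=3 -> V=0 FIRE
t=6: input=1 -> V=4
t=7: input=2 -> V=0 FIRE
t=8: input=1 -> V=4
t=9: input=2 -> V=0 FIRE
t=10: input=1 -> V=4
t=11: input=2 -> V=0 FIRE
t=12: input=2 -> V=8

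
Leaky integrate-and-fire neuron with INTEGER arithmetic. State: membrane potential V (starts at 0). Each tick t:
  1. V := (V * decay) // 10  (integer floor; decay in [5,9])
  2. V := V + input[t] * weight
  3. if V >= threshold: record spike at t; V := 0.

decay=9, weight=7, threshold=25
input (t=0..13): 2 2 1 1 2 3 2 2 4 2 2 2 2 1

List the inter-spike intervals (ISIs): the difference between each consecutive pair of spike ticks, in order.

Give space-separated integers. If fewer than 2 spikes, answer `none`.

Answer: 3 2 2 2 2

Derivation:
t=0: input=2 -> V=14
t=1: input=2 -> V=0 FIRE
t=2: input=1 -> V=7
t=3: input=1 -> V=13
t=4: input=2 -> V=0 FIRE
t=5: input=3 -> V=21
t=6: input=2 -> V=0 FIRE
t=7: input=2 -> V=14
t=8: input=4 -> V=0 FIRE
t=9: input=2 -> V=14
t=10: input=2 -> V=0 FIRE
t=11: input=2 -> V=14
t=12: input=2 -> V=0 FIRE
t=13: input=1 -> V=7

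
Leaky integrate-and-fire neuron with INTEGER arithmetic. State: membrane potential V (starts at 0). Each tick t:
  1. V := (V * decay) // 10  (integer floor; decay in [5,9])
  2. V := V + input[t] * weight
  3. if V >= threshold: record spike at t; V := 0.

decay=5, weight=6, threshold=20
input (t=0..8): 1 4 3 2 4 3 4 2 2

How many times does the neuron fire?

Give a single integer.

Answer: 4

Derivation:
t=0: input=1 -> V=6
t=1: input=4 -> V=0 FIRE
t=2: input=3 -> V=18
t=3: input=2 -> V=0 FIRE
t=4: input=4 -> V=0 FIRE
t=5: input=3 -> V=18
t=6: input=4 -> V=0 FIRE
t=7: input=2 -> V=12
t=8: input=2 -> V=18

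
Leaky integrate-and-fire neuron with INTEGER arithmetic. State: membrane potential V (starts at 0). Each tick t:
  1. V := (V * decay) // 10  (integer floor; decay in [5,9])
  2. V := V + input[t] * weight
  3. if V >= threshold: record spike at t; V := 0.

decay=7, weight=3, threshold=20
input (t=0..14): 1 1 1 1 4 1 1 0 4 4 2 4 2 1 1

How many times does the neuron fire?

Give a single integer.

t=0: input=1 -> V=3
t=1: input=1 -> V=5
t=2: input=1 -> V=6
t=3: input=1 -> V=7
t=4: input=4 -> V=16
t=5: input=1 -> V=14
t=6: input=1 -> V=12
t=7: input=0 -> V=8
t=8: input=4 -> V=17
t=9: input=4 -> V=0 FIRE
t=10: input=2 -> V=6
t=11: input=4 -> V=16
t=12: input=2 -> V=17
t=13: input=1 -> V=14
t=14: input=1 -> V=12

Answer: 1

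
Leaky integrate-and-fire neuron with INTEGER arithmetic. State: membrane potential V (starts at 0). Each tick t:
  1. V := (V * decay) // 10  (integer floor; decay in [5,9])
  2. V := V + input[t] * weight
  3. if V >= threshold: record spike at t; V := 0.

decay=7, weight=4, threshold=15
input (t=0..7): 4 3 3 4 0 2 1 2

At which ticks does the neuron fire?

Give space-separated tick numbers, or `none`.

Answer: 0 2 3

Derivation:
t=0: input=4 -> V=0 FIRE
t=1: input=3 -> V=12
t=2: input=3 -> V=0 FIRE
t=3: input=4 -> V=0 FIRE
t=4: input=0 -> V=0
t=5: input=2 -> V=8
t=6: input=1 -> V=9
t=7: input=2 -> V=14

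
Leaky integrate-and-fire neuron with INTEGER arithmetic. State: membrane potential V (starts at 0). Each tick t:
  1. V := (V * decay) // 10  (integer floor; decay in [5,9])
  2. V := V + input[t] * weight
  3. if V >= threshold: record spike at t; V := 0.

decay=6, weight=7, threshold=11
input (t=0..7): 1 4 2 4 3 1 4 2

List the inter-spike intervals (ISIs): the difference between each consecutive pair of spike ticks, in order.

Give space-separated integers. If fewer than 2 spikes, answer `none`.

t=0: input=1 -> V=7
t=1: input=4 -> V=0 FIRE
t=2: input=2 -> V=0 FIRE
t=3: input=4 -> V=0 FIRE
t=4: input=3 -> V=0 FIRE
t=5: input=1 -> V=7
t=6: input=4 -> V=0 FIRE
t=7: input=2 -> V=0 FIRE

Answer: 1 1 1 2 1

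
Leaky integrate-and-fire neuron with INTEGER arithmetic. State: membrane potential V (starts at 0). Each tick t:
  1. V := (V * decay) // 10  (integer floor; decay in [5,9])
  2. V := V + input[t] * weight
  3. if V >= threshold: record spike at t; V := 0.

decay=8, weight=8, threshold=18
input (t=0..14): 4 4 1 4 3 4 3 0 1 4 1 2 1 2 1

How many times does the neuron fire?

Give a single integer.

Answer: 9

Derivation:
t=0: input=4 -> V=0 FIRE
t=1: input=4 -> V=0 FIRE
t=2: input=1 -> V=8
t=3: input=4 -> V=0 FIRE
t=4: input=3 -> V=0 FIRE
t=5: input=4 -> V=0 FIRE
t=6: input=3 -> V=0 FIRE
t=7: input=0 -> V=0
t=8: input=1 -> V=8
t=9: input=4 -> V=0 FIRE
t=10: input=1 -> V=8
t=11: input=2 -> V=0 FIRE
t=12: input=1 -> V=8
t=13: input=2 -> V=0 FIRE
t=14: input=1 -> V=8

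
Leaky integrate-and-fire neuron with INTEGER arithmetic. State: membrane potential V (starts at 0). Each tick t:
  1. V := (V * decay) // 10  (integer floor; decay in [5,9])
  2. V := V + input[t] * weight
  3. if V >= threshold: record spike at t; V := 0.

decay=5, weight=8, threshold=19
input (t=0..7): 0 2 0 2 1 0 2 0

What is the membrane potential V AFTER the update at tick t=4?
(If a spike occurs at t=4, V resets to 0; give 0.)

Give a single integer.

t=0: input=0 -> V=0
t=1: input=2 -> V=16
t=2: input=0 -> V=8
t=3: input=2 -> V=0 FIRE
t=4: input=1 -> V=8
t=5: input=0 -> V=4
t=6: input=2 -> V=18
t=7: input=0 -> V=9

Answer: 8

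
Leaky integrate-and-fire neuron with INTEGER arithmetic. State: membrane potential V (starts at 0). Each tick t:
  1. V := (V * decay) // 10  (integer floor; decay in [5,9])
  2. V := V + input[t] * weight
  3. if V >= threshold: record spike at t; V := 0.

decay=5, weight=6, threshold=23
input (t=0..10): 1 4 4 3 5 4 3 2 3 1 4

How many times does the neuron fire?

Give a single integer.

t=0: input=1 -> V=6
t=1: input=4 -> V=0 FIRE
t=2: input=4 -> V=0 FIRE
t=3: input=3 -> V=18
t=4: input=5 -> V=0 FIRE
t=5: input=4 -> V=0 FIRE
t=6: input=3 -> V=18
t=7: input=2 -> V=21
t=8: input=3 -> V=0 FIRE
t=9: input=1 -> V=6
t=10: input=4 -> V=0 FIRE

Answer: 6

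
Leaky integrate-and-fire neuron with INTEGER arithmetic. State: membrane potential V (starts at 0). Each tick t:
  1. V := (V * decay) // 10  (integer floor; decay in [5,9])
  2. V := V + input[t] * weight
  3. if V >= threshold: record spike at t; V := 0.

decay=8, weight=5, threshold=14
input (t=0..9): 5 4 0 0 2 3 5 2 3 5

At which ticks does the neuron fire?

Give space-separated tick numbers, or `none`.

Answer: 0 1 5 6 8 9

Derivation:
t=0: input=5 -> V=0 FIRE
t=1: input=4 -> V=0 FIRE
t=2: input=0 -> V=0
t=3: input=0 -> V=0
t=4: input=2 -> V=10
t=5: input=3 -> V=0 FIRE
t=6: input=5 -> V=0 FIRE
t=7: input=2 -> V=10
t=8: input=3 -> V=0 FIRE
t=9: input=5 -> V=0 FIRE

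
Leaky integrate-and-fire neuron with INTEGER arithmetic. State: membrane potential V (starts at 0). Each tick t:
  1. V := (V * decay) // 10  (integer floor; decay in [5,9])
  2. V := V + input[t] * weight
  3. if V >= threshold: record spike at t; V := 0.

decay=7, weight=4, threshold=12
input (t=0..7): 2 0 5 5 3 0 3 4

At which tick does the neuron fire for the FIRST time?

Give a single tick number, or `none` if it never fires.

Answer: 2

Derivation:
t=0: input=2 -> V=8
t=1: input=0 -> V=5
t=2: input=5 -> V=0 FIRE
t=3: input=5 -> V=0 FIRE
t=4: input=3 -> V=0 FIRE
t=5: input=0 -> V=0
t=6: input=3 -> V=0 FIRE
t=7: input=4 -> V=0 FIRE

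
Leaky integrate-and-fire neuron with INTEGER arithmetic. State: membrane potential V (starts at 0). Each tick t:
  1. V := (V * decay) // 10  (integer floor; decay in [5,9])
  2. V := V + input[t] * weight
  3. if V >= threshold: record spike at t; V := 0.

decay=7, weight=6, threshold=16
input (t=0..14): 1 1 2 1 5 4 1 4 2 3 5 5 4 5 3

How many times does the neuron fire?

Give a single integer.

t=0: input=1 -> V=6
t=1: input=1 -> V=10
t=2: input=2 -> V=0 FIRE
t=3: input=1 -> V=6
t=4: input=5 -> V=0 FIRE
t=5: input=4 -> V=0 FIRE
t=6: input=1 -> V=6
t=7: input=4 -> V=0 FIRE
t=8: input=2 -> V=12
t=9: input=3 -> V=0 FIRE
t=10: input=5 -> V=0 FIRE
t=11: input=5 -> V=0 FIRE
t=12: input=4 -> V=0 FIRE
t=13: input=5 -> V=0 FIRE
t=14: input=3 -> V=0 FIRE

Answer: 10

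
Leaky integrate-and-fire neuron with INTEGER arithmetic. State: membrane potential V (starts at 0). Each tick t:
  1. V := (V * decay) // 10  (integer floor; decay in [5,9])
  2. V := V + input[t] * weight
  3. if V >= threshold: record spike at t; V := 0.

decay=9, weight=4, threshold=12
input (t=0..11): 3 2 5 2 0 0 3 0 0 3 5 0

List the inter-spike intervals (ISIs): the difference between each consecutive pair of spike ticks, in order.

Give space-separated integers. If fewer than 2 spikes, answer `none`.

t=0: input=3 -> V=0 FIRE
t=1: input=2 -> V=8
t=2: input=5 -> V=0 FIRE
t=3: input=2 -> V=8
t=4: input=0 -> V=7
t=5: input=0 -> V=6
t=6: input=3 -> V=0 FIRE
t=7: input=0 -> V=0
t=8: input=0 -> V=0
t=9: input=3 -> V=0 FIRE
t=10: input=5 -> V=0 FIRE
t=11: input=0 -> V=0

Answer: 2 4 3 1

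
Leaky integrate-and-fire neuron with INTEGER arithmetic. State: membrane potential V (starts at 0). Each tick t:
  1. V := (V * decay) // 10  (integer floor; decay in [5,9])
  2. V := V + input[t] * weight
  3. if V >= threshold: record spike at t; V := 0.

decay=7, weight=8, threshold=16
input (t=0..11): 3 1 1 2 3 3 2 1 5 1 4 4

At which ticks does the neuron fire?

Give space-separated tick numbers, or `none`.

Answer: 0 3 4 5 6 8 10 11

Derivation:
t=0: input=3 -> V=0 FIRE
t=1: input=1 -> V=8
t=2: input=1 -> V=13
t=3: input=2 -> V=0 FIRE
t=4: input=3 -> V=0 FIRE
t=5: input=3 -> V=0 FIRE
t=6: input=2 -> V=0 FIRE
t=7: input=1 -> V=8
t=8: input=5 -> V=0 FIRE
t=9: input=1 -> V=8
t=10: input=4 -> V=0 FIRE
t=11: input=4 -> V=0 FIRE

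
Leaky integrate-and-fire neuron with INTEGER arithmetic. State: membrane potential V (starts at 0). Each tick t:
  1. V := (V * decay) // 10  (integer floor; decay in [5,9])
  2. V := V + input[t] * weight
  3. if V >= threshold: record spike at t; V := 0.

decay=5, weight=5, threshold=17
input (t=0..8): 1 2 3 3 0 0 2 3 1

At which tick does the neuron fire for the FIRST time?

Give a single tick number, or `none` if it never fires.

Answer: 2

Derivation:
t=0: input=1 -> V=5
t=1: input=2 -> V=12
t=2: input=3 -> V=0 FIRE
t=3: input=3 -> V=15
t=4: input=0 -> V=7
t=5: input=0 -> V=3
t=6: input=2 -> V=11
t=7: input=3 -> V=0 FIRE
t=8: input=1 -> V=5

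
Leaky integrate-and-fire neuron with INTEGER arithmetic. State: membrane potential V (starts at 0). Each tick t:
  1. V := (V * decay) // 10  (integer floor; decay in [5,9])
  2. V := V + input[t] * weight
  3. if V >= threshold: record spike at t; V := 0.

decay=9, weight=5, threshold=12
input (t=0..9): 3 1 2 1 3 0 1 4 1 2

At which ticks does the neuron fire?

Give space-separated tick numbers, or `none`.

t=0: input=3 -> V=0 FIRE
t=1: input=1 -> V=5
t=2: input=2 -> V=0 FIRE
t=3: input=1 -> V=5
t=4: input=3 -> V=0 FIRE
t=5: input=0 -> V=0
t=6: input=1 -> V=5
t=7: input=4 -> V=0 FIRE
t=8: input=1 -> V=5
t=9: input=2 -> V=0 FIRE

Answer: 0 2 4 7 9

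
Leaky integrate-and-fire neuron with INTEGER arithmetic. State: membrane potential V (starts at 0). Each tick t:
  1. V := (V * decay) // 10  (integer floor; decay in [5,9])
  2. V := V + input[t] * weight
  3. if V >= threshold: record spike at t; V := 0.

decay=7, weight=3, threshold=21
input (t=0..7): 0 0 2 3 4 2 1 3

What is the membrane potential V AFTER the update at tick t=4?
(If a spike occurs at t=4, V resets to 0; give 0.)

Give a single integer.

Answer: 0

Derivation:
t=0: input=0 -> V=0
t=1: input=0 -> V=0
t=2: input=2 -> V=6
t=3: input=3 -> V=13
t=4: input=4 -> V=0 FIRE
t=5: input=2 -> V=6
t=6: input=1 -> V=7
t=7: input=3 -> V=13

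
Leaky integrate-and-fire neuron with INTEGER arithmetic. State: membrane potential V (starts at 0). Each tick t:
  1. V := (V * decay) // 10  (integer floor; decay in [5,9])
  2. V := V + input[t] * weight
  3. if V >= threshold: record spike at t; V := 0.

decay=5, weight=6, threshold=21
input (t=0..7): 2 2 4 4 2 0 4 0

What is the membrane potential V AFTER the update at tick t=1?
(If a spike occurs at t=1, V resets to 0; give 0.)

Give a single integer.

t=0: input=2 -> V=12
t=1: input=2 -> V=18
t=2: input=4 -> V=0 FIRE
t=3: input=4 -> V=0 FIRE
t=4: input=2 -> V=12
t=5: input=0 -> V=6
t=6: input=4 -> V=0 FIRE
t=7: input=0 -> V=0

Answer: 18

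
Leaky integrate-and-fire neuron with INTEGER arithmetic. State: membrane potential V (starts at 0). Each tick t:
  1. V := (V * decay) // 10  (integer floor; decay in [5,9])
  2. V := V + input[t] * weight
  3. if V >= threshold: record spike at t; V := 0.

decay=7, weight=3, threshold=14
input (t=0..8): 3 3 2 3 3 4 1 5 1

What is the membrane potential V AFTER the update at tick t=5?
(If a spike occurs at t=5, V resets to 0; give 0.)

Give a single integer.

Answer: 12

Derivation:
t=0: input=3 -> V=9
t=1: input=3 -> V=0 FIRE
t=2: input=2 -> V=6
t=3: input=3 -> V=13
t=4: input=3 -> V=0 FIRE
t=5: input=4 -> V=12
t=6: input=1 -> V=11
t=7: input=5 -> V=0 FIRE
t=8: input=1 -> V=3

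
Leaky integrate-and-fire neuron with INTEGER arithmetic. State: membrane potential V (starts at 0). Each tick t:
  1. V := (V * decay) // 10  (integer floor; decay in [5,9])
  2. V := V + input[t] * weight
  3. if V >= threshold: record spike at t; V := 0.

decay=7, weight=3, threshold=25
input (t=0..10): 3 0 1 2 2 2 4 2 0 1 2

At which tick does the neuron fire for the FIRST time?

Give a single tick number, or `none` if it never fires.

t=0: input=3 -> V=9
t=1: input=0 -> V=6
t=2: input=1 -> V=7
t=3: input=2 -> V=10
t=4: input=2 -> V=13
t=5: input=2 -> V=15
t=6: input=4 -> V=22
t=7: input=2 -> V=21
t=8: input=0 -> V=14
t=9: input=1 -> V=12
t=10: input=2 -> V=14

Answer: none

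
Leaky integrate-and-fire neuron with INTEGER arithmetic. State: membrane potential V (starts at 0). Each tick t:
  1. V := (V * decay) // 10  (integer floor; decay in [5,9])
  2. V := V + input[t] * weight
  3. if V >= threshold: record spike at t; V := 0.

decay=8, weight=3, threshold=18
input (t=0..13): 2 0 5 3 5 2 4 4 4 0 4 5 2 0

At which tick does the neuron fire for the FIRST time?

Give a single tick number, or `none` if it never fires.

t=0: input=2 -> V=6
t=1: input=0 -> V=4
t=2: input=5 -> V=0 FIRE
t=3: input=3 -> V=9
t=4: input=5 -> V=0 FIRE
t=5: input=2 -> V=6
t=6: input=4 -> V=16
t=7: input=4 -> V=0 FIRE
t=8: input=4 -> V=12
t=9: input=0 -> V=9
t=10: input=4 -> V=0 FIRE
t=11: input=5 -> V=15
t=12: input=2 -> V=0 FIRE
t=13: input=0 -> V=0

Answer: 2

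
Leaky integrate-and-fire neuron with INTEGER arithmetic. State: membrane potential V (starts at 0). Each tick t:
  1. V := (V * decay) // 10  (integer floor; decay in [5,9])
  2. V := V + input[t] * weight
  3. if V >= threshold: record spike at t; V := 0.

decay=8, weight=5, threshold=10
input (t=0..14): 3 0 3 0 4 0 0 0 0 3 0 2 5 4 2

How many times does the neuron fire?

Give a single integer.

Answer: 8

Derivation:
t=0: input=3 -> V=0 FIRE
t=1: input=0 -> V=0
t=2: input=3 -> V=0 FIRE
t=3: input=0 -> V=0
t=4: input=4 -> V=0 FIRE
t=5: input=0 -> V=0
t=6: input=0 -> V=0
t=7: input=0 -> V=0
t=8: input=0 -> V=0
t=9: input=3 -> V=0 FIRE
t=10: input=0 -> V=0
t=11: input=2 -> V=0 FIRE
t=12: input=5 -> V=0 FIRE
t=13: input=4 -> V=0 FIRE
t=14: input=2 -> V=0 FIRE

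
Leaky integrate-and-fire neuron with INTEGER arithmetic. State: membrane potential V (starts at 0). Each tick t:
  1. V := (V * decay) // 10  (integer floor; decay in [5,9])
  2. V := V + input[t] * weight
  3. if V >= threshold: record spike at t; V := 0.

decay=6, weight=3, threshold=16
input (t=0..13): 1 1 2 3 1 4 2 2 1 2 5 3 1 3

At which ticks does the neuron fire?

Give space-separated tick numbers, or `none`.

Answer: 5 10

Derivation:
t=0: input=1 -> V=3
t=1: input=1 -> V=4
t=2: input=2 -> V=8
t=3: input=3 -> V=13
t=4: input=1 -> V=10
t=5: input=4 -> V=0 FIRE
t=6: input=2 -> V=6
t=7: input=2 -> V=9
t=8: input=1 -> V=8
t=9: input=2 -> V=10
t=10: input=5 -> V=0 FIRE
t=11: input=3 -> V=9
t=12: input=1 -> V=8
t=13: input=3 -> V=13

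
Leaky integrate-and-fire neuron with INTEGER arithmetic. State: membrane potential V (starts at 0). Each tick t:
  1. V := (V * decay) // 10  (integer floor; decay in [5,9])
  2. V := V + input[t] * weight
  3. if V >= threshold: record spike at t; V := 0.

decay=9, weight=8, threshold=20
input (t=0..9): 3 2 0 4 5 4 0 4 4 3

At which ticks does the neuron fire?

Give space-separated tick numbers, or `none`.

Answer: 0 3 4 5 7 8 9

Derivation:
t=0: input=3 -> V=0 FIRE
t=1: input=2 -> V=16
t=2: input=0 -> V=14
t=3: input=4 -> V=0 FIRE
t=4: input=5 -> V=0 FIRE
t=5: input=4 -> V=0 FIRE
t=6: input=0 -> V=0
t=7: input=4 -> V=0 FIRE
t=8: input=4 -> V=0 FIRE
t=9: input=3 -> V=0 FIRE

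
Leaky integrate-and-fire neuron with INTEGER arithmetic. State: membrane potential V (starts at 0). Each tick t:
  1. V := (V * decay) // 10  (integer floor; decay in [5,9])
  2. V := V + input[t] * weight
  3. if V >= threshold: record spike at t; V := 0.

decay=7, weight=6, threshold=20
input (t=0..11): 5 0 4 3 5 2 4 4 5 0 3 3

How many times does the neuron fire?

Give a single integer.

t=0: input=5 -> V=0 FIRE
t=1: input=0 -> V=0
t=2: input=4 -> V=0 FIRE
t=3: input=3 -> V=18
t=4: input=5 -> V=0 FIRE
t=5: input=2 -> V=12
t=6: input=4 -> V=0 FIRE
t=7: input=4 -> V=0 FIRE
t=8: input=5 -> V=0 FIRE
t=9: input=0 -> V=0
t=10: input=3 -> V=18
t=11: input=3 -> V=0 FIRE

Answer: 7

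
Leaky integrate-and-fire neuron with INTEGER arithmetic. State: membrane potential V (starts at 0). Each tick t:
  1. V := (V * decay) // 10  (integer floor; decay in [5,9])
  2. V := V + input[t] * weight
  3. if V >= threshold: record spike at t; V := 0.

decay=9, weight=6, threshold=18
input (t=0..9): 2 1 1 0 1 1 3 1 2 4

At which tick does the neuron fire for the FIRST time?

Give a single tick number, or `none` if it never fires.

Answer: 2

Derivation:
t=0: input=2 -> V=12
t=1: input=1 -> V=16
t=2: input=1 -> V=0 FIRE
t=3: input=0 -> V=0
t=4: input=1 -> V=6
t=5: input=1 -> V=11
t=6: input=3 -> V=0 FIRE
t=7: input=1 -> V=6
t=8: input=2 -> V=17
t=9: input=4 -> V=0 FIRE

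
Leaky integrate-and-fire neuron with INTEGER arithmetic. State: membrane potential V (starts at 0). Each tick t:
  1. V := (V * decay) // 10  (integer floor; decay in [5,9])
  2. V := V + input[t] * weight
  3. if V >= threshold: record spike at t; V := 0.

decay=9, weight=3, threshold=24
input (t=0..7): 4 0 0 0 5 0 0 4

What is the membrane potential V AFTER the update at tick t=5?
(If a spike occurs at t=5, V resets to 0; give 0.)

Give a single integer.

Answer: 19

Derivation:
t=0: input=4 -> V=12
t=1: input=0 -> V=10
t=2: input=0 -> V=9
t=3: input=0 -> V=8
t=4: input=5 -> V=22
t=5: input=0 -> V=19
t=6: input=0 -> V=17
t=7: input=4 -> V=0 FIRE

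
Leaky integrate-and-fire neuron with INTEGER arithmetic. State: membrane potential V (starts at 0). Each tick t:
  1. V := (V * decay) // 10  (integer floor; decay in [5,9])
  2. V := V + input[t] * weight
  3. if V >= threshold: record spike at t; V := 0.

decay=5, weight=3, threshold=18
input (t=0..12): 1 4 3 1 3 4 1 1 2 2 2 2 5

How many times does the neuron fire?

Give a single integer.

t=0: input=1 -> V=3
t=1: input=4 -> V=13
t=2: input=3 -> V=15
t=3: input=1 -> V=10
t=4: input=3 -> V=14
t=5: input=4 -> V=0 FIRE
t=6: input=1 -> V=3
t=7: input=1 -> V=4
t=8: input=2 -> V=8
t=9: input=2 -> V=10
t=10: input=2 -> V=11
t=11: input=2 -> V=11
t=12: input=5 -> V=0 FIRE

Answer: 2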